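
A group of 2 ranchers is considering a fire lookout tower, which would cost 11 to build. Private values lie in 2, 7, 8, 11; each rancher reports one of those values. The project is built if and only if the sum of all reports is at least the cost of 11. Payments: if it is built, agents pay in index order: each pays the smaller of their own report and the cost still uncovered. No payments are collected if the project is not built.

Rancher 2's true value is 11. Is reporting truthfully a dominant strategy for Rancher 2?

Yes

Check each profile of the others' reports and compare truth against every alternative report.
Others report (2): truth gives 2, best alternative gives 0.
Others report (11): truth gives 11, best alternative gives 11.
Others report (8): truth gives 8, best alternative gives 8.
Others report (7): truth gives 7, best alternative gives 7.
In every case the truthful report is at least as good as any alternative, so it is a dominant strategy.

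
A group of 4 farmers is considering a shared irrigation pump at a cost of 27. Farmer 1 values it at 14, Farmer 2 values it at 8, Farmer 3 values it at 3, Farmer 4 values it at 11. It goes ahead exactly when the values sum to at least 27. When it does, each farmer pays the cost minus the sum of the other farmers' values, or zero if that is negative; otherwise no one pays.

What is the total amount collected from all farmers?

7

Total value 36 ≥ cost 27, so it is built.
Farmer 1: others sum to 22; max(0, 27 - 22) = 5.
Farmer 2: others sum to 28; max(0, 27 - 28) = 0.
Farmer 3: others sum to 33; max(0, 27 - 33) = 0.
Farmer 4: others sum to 25; max(0, 27 - 25) = 2.
Total collected = 5 + 0 + 0 + 2 = 7.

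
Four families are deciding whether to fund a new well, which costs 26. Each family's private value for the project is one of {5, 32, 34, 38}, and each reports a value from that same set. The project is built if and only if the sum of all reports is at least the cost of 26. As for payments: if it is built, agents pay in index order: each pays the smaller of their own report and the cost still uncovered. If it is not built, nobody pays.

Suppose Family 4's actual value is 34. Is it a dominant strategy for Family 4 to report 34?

Check each profile of the others' reports and compare truth against every alternative report.
Others report (5, 5, 32): truth gives 34, best alternative gives 34.
Others report (5, 5, 34): truth gives 34, best alternative gives 34.
Others report (5, 5, 38): truth gives 34, best alternative gives 34.
Others report (5, 32, 5): truth gives 34, best alternative gives 34.
Others report (5, 32, 32): truth gives 34, best alternative gives 34.
Others report (5, 32, 34): truth gives 34, best alternative gives 34.
(Remaining 58 profiles checked similarly; truth is weakly best in each.)
In every case the truthful report is at least as good as any alternative, so it is a dominant strategy.

Yes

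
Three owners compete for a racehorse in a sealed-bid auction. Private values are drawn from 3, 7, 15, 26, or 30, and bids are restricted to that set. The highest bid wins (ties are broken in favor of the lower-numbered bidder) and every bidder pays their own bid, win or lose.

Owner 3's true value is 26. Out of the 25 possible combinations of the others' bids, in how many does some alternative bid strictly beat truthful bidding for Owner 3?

20

Others bid (3, 3): truth gives 0; bid 7 gives 19 > 0. Violating.
Others bid (3, 7): truth gives 0; bid 15 gives 11 > 0. Violating.
Others bid (3, 26): truth gives -26; bid 3 gives -3 > -26. Violating.
Others bid (3, 30): truth gives -26; bid 3 gives -3 > -26. Violating.
Others bid (3, 15): truth gives 0; no alternative beats it.
Others bid (7, 15): truth gives 0; no alternative beats it.
(Checking all 25 profiles: 20 have a profitable deviation, 5 do not.)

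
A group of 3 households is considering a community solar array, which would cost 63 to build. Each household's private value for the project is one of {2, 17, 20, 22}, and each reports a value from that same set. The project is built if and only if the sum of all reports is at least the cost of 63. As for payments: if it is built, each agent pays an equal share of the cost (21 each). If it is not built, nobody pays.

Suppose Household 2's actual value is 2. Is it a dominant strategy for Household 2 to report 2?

Check each profile of the others' reports and compare truth against every alternative report.
Others report (2, 2): truth gives 0, best alternative gives 0.
Others report (2, 17): truth gives 0, best alternative gives 0.
Others report (2, 20): truth gives 0, best alternative gives 0.
Others report (2, 22): truth gives 0, best alternative gives 0.
Others report (17, 2): truth gives 0, best alternative gives 0.
Others report (17, 17): truth gives 0, best alternative gives 0.
(Remaining 10 profiles checked similarly; truth is weakly best in each.)
In every case the truthful report is at least as good as any alternative, so it is a dominant strategy.

Yes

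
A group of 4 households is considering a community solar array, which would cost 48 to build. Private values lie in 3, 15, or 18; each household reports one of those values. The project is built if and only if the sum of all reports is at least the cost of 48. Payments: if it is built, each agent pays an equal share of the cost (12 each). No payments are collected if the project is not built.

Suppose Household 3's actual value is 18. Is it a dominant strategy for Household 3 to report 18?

Yes

Check each profile of the others' reports and compare truth against every alternative report.
Others report (3, 15, 15): truth gives 6, best alternative gives 6.
Others report (3, 15, 18): truth gives 6, best alternative gives 6.
Others report (3, 18, 15): truth gives 6, best alternative gives 6.
Others report (3, 18, 18): truth gives 6, best alternative gives 6.
Others report (15, 3, 15): truth gives 6, best alternative gives 6.
Others report (15, 3, 18): truth gives 6, best alternative gives 6.
(Remaining 21 profiles checked similarly; truth is weakly best in each.)
In every case the truthful report is at least as good as any alternative, so it is a dominant strategy.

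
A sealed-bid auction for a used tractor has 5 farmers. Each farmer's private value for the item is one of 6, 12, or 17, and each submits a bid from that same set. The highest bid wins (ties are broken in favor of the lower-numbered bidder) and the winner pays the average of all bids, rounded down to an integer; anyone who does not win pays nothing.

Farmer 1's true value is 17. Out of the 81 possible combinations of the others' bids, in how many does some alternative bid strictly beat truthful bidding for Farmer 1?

16

Others bid (6, 6, 6, 6): truth gives 9; bid 6 gives 11 > 9. Violating.
Others bid (6, 6, 6, 12): truth gives 8; bid 12 gives 9 > 8. Violating.
Others bid (6, 6, 12, 6): truth gives 8; bid 12 gives 9 > 8. Violating.
Others bid (6, 6, 12, 12): truth gives 7; bid 12 gives 8 > 7. Violating.
Others bid (6, 6, 6, 17): truth gives 7; no alternative beats it.
Others bid (6, 6, 12, 17): truth gives 6; no alternative beats it.
(Checking all 81 profiles: 16 have a profitable deviation, 65 do not.)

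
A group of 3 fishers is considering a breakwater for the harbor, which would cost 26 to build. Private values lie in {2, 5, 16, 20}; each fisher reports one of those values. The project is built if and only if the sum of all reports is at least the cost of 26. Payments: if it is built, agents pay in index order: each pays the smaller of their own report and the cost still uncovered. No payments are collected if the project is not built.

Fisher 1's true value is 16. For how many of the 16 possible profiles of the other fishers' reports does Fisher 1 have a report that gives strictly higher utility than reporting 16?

10

Others report (2, 20): truth gives 0; report 5 gives 11 > 0. Violating.
Others report (5, 16): truth gives 0; report 5 gives 11 > 0. Violating.
Others report (5, 20): truth gives 0; report 2 gives 14 > 0. Violating.
Others report (16, 5): truth gives 0; report 5 gives 11 > 0. Violating.
Others report (2, 2): truth gives 0; no alternative beats it.
Others report (2, 5): truth gives 0; no alternative beats it.
(Checking all 16 profiles: 10 have a profitable deviation, 6 do not.)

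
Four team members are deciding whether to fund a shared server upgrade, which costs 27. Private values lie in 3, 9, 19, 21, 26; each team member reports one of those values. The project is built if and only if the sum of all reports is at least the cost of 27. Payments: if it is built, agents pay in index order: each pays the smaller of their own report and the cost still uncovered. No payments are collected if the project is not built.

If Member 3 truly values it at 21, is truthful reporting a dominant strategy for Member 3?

No

Consider the case where Member 1 reports 3, Member 2 reports 3 and Member 4 reports 3.
Truthful report 21: project built, pays 21, utility 21 - 21 = 0.
Report 19 instead: project built, pays 19, utility 21 - 19 = 2.
Since 2 > 0, reporting 19 is strictly better here, so truthful reporting is not dominant.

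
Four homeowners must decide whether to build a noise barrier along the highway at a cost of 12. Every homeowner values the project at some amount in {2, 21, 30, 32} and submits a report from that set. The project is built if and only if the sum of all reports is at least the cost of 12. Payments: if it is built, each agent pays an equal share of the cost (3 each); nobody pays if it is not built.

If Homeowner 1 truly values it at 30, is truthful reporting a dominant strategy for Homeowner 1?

Yes

Check each profile of the others' reports and compare truth against every alternative report.
Others report (2, 2, 2): truth gives 27, best alternative gives 27.
Others report (2, 2, 21): truth gives 27, best alternative gives 27.
Others report (2, 2, 30): truth gives 27, best alternative gives 27.
Others report (2, 2, 32): truth gives 27, best alternative gives 27.
Others report (2, 21, 2): truth gives 27, best alternative gives 27.
Others report (2, 21, 21): truth gives 27, best alternative gives 27.
(Remaining 58 profiles checked similarly; truth is weakly best in each.)
In every case the truthful report is at least as good as any alternative, so it is a dominant strategy.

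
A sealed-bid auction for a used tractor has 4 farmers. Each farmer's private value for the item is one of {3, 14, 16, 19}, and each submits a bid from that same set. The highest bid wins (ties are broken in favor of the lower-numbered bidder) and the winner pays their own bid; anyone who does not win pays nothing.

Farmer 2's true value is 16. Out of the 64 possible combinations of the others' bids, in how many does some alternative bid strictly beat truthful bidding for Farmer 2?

Others bid (3, 3, 3): truth gives 0; bid 14 gives 2 > 0. Violating.
Others bid (3, 3, 14): truth gives 0; bid 14 gives 2 > 0. Violating.
Others bid (3, 14, 3): truth gives 0; bid 14 gives 2 > 0. Violating.
Others bid (3, 14, 14): truth gives 0; bid 14 gives 2 > 0. Violating.
Others bid (3, 3, 16): truth gives 0; no alternative beats it.
Others bid (3, 3, 19): truth gives 0; no alternative beats it.
(Checking all 64 profiles: 4 have a profitable deviation, 60 do not.)

4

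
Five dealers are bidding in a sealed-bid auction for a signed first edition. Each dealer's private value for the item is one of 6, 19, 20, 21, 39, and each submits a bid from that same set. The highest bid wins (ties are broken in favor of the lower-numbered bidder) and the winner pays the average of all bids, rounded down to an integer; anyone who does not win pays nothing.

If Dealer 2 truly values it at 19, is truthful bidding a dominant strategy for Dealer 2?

Consider the case where Dealer 1 bids 6, Dealer 3 bids 6, Dealer 4 bids 6 and Dealer 5 bids 20.
Truthful bid 19: loses, pays 0, utility 0.
Bid 20 instead: wins, pays 11, utility 19 - 11 = 8.
Since 8 > 0, bidding 20 is strictly better here, so truthful bidding is not dominant.

No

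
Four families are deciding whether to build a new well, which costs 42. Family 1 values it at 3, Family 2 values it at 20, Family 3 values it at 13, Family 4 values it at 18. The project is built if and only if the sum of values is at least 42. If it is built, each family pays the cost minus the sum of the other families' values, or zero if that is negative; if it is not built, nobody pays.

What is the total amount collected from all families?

15

Total value 54 ≥ cost 42, so it is built.
Family 1: others sum to 51; max(0, 42 - 51) = 0.
Family 2: others sum to 34; max(0, 42 - 34) = 8.
Family 3: others sum to 41; max(0, 42 - 41) = 1.
Family 4: others sum to 36; max(0, 42 - 36) = 6.
Total collected = 0 + 8 + 1 + 6 = 15.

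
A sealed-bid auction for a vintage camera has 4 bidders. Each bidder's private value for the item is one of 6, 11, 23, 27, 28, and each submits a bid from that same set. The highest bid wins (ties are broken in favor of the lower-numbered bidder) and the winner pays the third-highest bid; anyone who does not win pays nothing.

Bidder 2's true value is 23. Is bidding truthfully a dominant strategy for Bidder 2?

No

Consider the case where Bidder 1 bids 6, Bidder 3 bids 6 and Bidder 4 bids 27.
Truthful bid 23: loses, pays 0, utility 0.
Bid 27 instead: wins, pays 6, utility 23 - 6 = 17.
Since 17 > 0, bidding 27 is strictly better here, so truthful bidding is not dominant.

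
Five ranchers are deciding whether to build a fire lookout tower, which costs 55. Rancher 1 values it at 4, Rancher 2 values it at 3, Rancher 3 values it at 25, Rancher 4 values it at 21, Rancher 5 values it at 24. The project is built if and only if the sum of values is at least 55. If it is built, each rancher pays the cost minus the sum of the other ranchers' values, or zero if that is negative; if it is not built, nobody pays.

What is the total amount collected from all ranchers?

5

Total value 77 ≥ cost 55, so it is built.
Rancher 1: others sum to 73; max(0, 55 - 73) = 0.
Rancher 2: others sum to 74; max(0, 55 - 74) = 0.
Rancher 3: others sum to 52; max(0, 55 - 52) = 3.
Rancher 4: others sum to 56; max(0, 55 - 56) = 0.
Rancher 5: others sum to 53; max(0, 55 - 53) = 2.
Total collected = 0 + 0 + 3 + 0 + 2 = 5.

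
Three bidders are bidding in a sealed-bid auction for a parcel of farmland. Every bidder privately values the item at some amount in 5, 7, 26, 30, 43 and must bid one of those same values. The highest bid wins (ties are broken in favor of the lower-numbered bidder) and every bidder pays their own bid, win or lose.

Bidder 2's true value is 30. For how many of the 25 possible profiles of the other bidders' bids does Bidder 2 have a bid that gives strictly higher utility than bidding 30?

Others bid (5, 5): truth gives 0; bid 7 gives 23 > 0. Violating.
Others bid (5, 7): truth gives 0; bid 7 gives 23 > 0. Violating.
Others bid (5, 26): truth gives 0; bid 26 gives 4 > 0. Violating.
Others bid (5, 43): truth gives -30; bid 5 gives -5 > -30. Violating.
Others bid (5, 30): truth gives 0; no alternative beats it.
Others bid (7, 30): truth gives 0; no alternative beats it.
(Checking all 25 profiles: 19 have a profitable deviation, 6 do not.)

19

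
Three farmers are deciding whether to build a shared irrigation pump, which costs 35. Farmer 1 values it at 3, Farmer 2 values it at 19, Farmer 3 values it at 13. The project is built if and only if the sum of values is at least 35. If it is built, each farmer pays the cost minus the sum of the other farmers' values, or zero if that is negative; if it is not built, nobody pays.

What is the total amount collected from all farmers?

Total value 35 ≥ cost 35, so it is built.
Farmer 1: others sum to 32; max(0, 35 - 32) = 3.
Farmer 2: others sum to 16; max(0, 35 - 16) = 19.
Farmer 3: others sum to 22; max(0, 35 - 22) = 13.
Total collected = 3 + 19 + 13 = 35.

35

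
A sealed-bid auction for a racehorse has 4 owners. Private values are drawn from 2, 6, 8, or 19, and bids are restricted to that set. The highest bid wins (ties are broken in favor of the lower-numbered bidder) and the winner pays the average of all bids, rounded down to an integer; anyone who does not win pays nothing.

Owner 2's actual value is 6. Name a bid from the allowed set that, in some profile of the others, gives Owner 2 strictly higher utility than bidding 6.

Suppose Owner 1 bids 2, Owner 3 bids 2 and Owner 4 bids 8.
Bid 6: loses, pays 0, utility 0.
Bid 8: wins, pays 5, utility 6 - 5 = 1.
So bidding 8 beats truth here (1 > 0).

8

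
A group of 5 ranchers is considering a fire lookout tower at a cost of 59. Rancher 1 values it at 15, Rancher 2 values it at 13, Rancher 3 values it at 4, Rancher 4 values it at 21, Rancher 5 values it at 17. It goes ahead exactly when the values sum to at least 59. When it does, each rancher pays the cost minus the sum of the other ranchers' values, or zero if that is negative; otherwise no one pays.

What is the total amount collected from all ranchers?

Total value 70 ≥ cost 59, so it is built.
Rancher 1: others sum to 55; max(0, 59 - 55) = 4.
Rancher 2: others sum to 57; max(0, 59 - 57) = 2.
Rancher 3: others sum to 66; max(0, 59 - 66) = 0.
Rancher 4: others sum to 49; max(0, 59 - 49) = 10.
Rancher 5: others sum to 53; max(0, 59 - 53) = 6.
Total collected = 4 + 2 + 0 + 10 + 6 = 22.

22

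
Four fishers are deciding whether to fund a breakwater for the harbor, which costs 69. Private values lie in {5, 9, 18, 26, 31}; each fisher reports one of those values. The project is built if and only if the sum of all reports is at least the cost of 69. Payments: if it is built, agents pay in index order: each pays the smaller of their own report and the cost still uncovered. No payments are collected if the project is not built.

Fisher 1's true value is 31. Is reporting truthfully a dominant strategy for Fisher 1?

Consider the case where Fisher 2 reports 5, Fisher 3 reports 9 and Fisher 4 reports 31.
Truthful report 31: project built, pays 31, utility 31 - 31 = 0.
Report 26 instead: project built, pays 26, utility 31 - 26 = 5.
Since 5 > 0, reporting 26 is strictly better here, so truthful reporting is not dominant.

No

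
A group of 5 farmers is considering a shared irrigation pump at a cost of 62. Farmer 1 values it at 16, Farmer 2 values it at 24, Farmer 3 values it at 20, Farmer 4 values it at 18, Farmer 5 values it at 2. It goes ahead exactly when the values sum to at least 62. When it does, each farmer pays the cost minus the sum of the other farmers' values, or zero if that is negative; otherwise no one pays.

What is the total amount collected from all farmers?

8

Total value 80 ≥ cost 62, so it is built.
Farmer 1: others sum to 64; max(0, 62 - 64) = 0.
Farmer 2: others sum to 56; max(0, 62 - 56) = 6.
Farmer 3: others sum to 60; max(0, 62 - 60) = 2.
Farmer 4: others sum to 62; max(0, 62 - 62) = 0.
Farmer 5: others sum to 78; max(0, 62 - 78) = 0.
Total collected = 0 + 6 + 2 + 0 + 0 = 8.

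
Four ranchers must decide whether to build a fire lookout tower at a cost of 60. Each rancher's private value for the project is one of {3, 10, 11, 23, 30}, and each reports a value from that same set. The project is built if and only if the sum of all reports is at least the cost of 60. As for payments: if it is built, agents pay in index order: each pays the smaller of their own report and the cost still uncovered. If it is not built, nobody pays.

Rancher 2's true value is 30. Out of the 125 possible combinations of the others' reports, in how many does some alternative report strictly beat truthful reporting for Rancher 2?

86

Others report (3, 10, 30): truth gives 0; report 23 gives 7 > 0. Violating.
Others report (3, 11, 23): truth gives 0; report 23 gives 7 > 0. Violating.
Others report (3, 11, 30): truth gives 0; report 23 gives 7 > 0. Violating.
Others report (3, 23, 11): truth gives 0; report 23 gives 7 > 0. Violating.
Others report (3, 3, 3): truth gives 0; no alternative beats it.
Others report (3, 3, 10): truth gives 0; no alternative beats it.
(Checking all 125 profiles: 86 have a profitable deviation, 39 do not.)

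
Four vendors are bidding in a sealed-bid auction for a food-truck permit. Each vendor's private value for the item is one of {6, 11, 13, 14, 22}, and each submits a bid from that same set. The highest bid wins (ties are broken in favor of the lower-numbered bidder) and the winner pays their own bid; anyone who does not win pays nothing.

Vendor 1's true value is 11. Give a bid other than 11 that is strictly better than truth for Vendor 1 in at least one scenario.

6

Suppose Vendor 2 bids 6, Vendor 3 bids 6 and Vendor 4 bids 6.
Bid 11: wins, pays 11, utility 11 - 11 = 0.
Bid 6: wins, pays 6, utility 11 - 6 = 5.
So bidding 6 beats truth here (5 > 0).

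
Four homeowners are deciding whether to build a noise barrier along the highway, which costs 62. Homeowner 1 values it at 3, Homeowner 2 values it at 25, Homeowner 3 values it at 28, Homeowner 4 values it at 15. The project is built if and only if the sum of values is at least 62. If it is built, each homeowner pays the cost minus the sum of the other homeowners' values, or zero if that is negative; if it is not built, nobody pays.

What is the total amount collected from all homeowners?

Total value 71 ≥ cost 62, so it is built.
Homeowner 1: others sum to 68; max(0, 62 - 68) = 0.
Homeowner 2: others sum to 46; max(0, 62 - 46) = 16.
Homeowner 3: others sum to 43; max(0, 62 - 43) = 19.
Homeowner 4: others sum to 56; max(0, 62 - 56) = 6.
Total collected = 0 + 16 + 19 + 6 = 41.

41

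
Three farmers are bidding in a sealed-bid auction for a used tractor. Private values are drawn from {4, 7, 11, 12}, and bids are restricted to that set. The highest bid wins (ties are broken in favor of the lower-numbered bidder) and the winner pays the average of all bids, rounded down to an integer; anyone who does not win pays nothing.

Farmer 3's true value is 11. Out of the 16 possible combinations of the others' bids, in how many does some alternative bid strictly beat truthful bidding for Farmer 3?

5

Others bid (4, 4): truth gives 5; bid 7 gives 6 > 5. Violating.
Others bid (4, 11): truth gives 0; bid 12 gives 2 > 0. Violating.
Others bid (7, 11): truth gives 0; bid 12 gives 1 > 0. Violating.
Others bid (11, 4): truth gives 0; bid 12 gives 2 > 0. Violating.
Others bid (4, 7): truth gives 4; no alternative beats it.
Others bid (4, 12): truth gives 0; no alternative beats it.
(Checking all 16 profiles: 5 have a profitable deviation, 11 do not.)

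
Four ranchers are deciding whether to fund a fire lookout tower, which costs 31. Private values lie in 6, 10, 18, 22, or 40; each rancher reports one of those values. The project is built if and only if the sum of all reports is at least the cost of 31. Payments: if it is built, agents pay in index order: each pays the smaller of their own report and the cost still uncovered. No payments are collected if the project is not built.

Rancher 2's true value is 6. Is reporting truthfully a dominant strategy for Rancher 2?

Yes

Check each profile of the others' reports and compare truth against every alternative report.
Others report (6, 6, 10): truth gives 0, best alternative gives -4.
Others report (6, 6, 18): truth gives 0, best alternative gives -4.
Others report (6, 6, 22): truth gives 0, best alternative gives -4.
Others report (6, 6, 40): truth gives 0, best alternative gives -4.
Others report (6, 10, 6): truth gives 0, best alternative gives -4.
Others report (6, 10, 10): truth gives 0, best alternative gives -4.
(Remaining 119 profiles checked similarly; truth is weakly best in each.)
In every case the truthful report is at least as good as any alternative, so it is a dominant strategy.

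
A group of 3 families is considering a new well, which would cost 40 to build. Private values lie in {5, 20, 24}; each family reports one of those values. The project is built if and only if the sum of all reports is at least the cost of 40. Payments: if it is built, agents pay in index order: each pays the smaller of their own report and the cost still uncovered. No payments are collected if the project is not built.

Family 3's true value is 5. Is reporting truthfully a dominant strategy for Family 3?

Yes

Check each profile of the others' reports and compare truth against every alternative report.
Others report (5, 20): truth gives 0, best alternative gives -10.
Others report (20, 5): truth gives 0, best alternative gives -10.
Others report (5, 24): truth gives 0, best alternative gives -6.
Others report (24, 5): truth gives 0, best alternative gives -6.
Others report (20, 20): truth gives 5, best alternative gives 5.
Others report (20, 24): truth gives 5, best alternative gives 5.
(Remaining 3 profiles checked similarly; truth is weakly best in each.)
In every case the truthful report is at least as good as any alternative, so it is a dominant strategy.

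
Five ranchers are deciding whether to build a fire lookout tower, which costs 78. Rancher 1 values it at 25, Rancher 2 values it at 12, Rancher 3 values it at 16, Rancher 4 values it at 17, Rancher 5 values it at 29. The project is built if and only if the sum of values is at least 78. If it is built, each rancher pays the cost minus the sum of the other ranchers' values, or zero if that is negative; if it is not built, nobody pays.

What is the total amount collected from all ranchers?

Total value 99 ≥ cost 78, so it is built.
Rancher 1: others sum to 74; max(0, 78 - 74) = 4.
Rancher 2: others sum to 87; max(0, 78 - 87) = 0.
Rancher 3: others sum to 83; max(0, 78 - 83) = 0.
Rancher 4: others sum to 82; max(0, 78 - 82) = 0.
Rancher 5: others sum to 70; max(0, 78 - 70) = 8.
Total collected = 4 + 0 + 0 + 0 + 8 = 12.

12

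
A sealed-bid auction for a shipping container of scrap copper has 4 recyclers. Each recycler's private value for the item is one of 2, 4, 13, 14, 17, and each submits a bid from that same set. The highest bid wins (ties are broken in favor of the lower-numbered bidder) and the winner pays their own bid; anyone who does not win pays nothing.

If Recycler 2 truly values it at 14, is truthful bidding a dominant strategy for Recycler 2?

No

Consider the case where Recycler 1 bids 2, Recycler 3 bids 2 and Recycler 4 bids 2.
Truthful bid 14: wins, pays 14, utility 14 - 14 = 0.
Bid 4 instead: wins, pays 4, utility 14 - 4 = 10.
Since 10 > 0, bidding 4 is strictly better here, so truthful bidding is not dominant.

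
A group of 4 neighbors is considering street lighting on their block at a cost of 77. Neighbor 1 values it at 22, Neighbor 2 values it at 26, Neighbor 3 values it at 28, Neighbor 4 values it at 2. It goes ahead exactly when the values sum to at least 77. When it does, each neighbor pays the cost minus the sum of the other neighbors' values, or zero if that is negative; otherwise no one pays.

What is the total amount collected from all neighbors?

Total value 78 ≥ cost 77, so it is built.
Neighbor 1: others sum to 56; max(0, 77 - 56) = 21.
Neighbor 2: others sum to 52; max(0, 77 - 52) = 25.
Neighbor 3: others sum to 50; max(0, 77 - 50) = 27.
Neighbor 4: others sum to 76; max(0, 77 - 76) = 1.
Total collected = 21 + 25 + 27 + 1 = 74.

74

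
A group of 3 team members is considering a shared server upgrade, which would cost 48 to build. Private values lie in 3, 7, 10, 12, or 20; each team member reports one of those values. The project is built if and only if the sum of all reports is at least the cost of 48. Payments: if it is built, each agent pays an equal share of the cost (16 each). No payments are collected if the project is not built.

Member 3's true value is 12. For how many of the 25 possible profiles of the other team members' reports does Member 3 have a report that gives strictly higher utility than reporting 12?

Others report (20, 20): truth gives -4; report 3 gives 0 > -4. Violating.
Others report (3, 3): truth gives 0; no alternative beats it.
Others report (3, 7): truth gives 0; no alternative beats it.
(Checking all 25 profiles: 1 has a profitable deviation, 24 do not.)

1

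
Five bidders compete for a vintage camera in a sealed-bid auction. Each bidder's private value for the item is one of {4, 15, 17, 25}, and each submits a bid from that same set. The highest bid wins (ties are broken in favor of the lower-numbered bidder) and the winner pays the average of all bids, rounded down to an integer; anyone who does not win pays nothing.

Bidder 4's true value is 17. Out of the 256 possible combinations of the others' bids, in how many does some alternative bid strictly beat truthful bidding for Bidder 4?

53

Others bid (4, 4, 4, 25): truth gives 0; bid 25 gives 5 > 0. Violating.
Others bid (4, 4, 15, 25): truth gives 0; bid 25 gives 3 > 0. Violating.
Others bid (4, 4, 17, 4): truth gives 0; bid 25 gives 7 > 0. Violating.
Others bid (4, 4, 17, 15): truth gives 0; bid 25 gives 4 > 0. Violating.
Others bid (4, 4, 4, 4): truth gives 11; no alternative beats it.
Others bid (4, 4, 4, 15): truth gives 9; no alternative beats it.
(Checking all 256 profiles: 53 have a profitable deviation, 203 do not.)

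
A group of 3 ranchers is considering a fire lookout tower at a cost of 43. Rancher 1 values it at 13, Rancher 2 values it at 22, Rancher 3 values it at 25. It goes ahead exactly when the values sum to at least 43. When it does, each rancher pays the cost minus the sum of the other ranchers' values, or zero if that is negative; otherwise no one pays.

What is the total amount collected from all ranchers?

Total value 60 ≥ cost 43, so it is built.
Rancher 1: others sum to 47; max(0, 43 - 47) = 0.
Rancher 2: others sum to 38; max(0, 43 - 38) = 5.
Rancher 3: others sum to 35; max(0, 43 - 35) = 8.
Total collected = 0 + 5 + 8 = 13.

13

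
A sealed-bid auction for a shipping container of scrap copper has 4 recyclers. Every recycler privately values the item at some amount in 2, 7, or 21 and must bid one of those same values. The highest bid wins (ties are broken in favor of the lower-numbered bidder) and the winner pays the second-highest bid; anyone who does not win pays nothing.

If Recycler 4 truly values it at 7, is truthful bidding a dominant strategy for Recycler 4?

Check each profile of the others' bids and compare truth against every alternative bid.
Others bid (2, 2, 2): truth gives 5, best alternative gives 5.
Others bid (2, 2, 7): truth gives 0, best alternative gives 0.
Others bid (2, 2, 21): truth gives 0, best alternative gives 0.
Others bid (2, 7, 2): truth gives 0, best alternative gives 0.
Others bid (2, 7, 7): truth gives 0, best alternative gives 0.
Others bid (2, 7, 21): truth gives 0, best alternative gives 0.
(Remaining 21 profiles checked similarly; truth is weakly best in each.)
In every case the truthful bid is at least as good as any alternative, so it is a dominant strategy.

Yes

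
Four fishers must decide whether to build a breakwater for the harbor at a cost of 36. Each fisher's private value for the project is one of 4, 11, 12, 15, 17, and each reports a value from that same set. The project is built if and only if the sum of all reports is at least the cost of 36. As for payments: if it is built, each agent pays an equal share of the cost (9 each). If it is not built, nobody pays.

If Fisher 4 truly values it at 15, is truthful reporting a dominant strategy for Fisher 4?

Consider the case where Fisher 1 reports 4, Fisher 2 reports 4 and Fisher 3 reports 11.
Truthful report 15: project not built, utility 0.
Report 17 instead: project built, pays 9, utility 15 - 9 = 6.
Since 6 > 0, reporting 17 is strictly better here, so truthful reporting is not dominant.

No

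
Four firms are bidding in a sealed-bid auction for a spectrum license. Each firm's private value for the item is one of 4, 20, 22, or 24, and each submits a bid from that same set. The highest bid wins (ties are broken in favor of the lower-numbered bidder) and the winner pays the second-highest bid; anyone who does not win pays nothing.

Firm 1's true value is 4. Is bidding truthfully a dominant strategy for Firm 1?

Check each profile of the others' bids and compare truth against every alternative bid.
Others bid (4, 4, 20): truth gives 0, best alternative gives -16.
Others bid (4, 20, 4): truth gives 0, best alternative gives -16.
Others bid (4, 20, 20): truth gives 0, best alternative gives -16.
Others bid (20, 4, 4): truth gives 0, best alternative gives -16.
Others bid (20, 4, 20): truth gives 0, best alternative gives -16.
Others bid (20, 20, 4): truth gives 0, best alternative gives -16.
(Remaining 58 profiles checked similarly; truth is weakly best in each.)
In every case the truthful bid is at least as good as any alternative, so it is a dominant strategy.

Yes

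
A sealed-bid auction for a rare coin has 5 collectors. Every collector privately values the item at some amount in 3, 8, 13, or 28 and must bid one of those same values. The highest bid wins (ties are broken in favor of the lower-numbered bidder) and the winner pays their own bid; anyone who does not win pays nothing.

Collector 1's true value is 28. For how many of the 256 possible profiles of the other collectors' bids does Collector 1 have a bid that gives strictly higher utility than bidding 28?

81

Others bid (3, 3, 3, 3): truth gives 0; bid 3 gives 25 > 0. Violating.
Others bid (3, 3, 3, 8): truth gives 0; bid 8 gives 20 > 0. Violating.
Others bid (3, 3, 3, 13): truth gives 0; bid 13 gives 15 > 0. Violating.
Others bid (3, 3, 8, 3): truth gives 0; bid 8 gives 20 > 0. Violating.
Others bid (3, 3, 3, 28): truth gives 0; no alternative beats it.
Others bid (3, 3, 8, 28): truth gives 0; no alternative beats it.
(Checking all 256 profiles: 81 have a profitable deviation, 175 do not.)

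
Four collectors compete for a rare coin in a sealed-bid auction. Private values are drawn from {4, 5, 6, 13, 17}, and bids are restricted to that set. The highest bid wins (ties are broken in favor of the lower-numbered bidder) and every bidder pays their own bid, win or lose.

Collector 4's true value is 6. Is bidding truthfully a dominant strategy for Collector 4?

No

Consider the case where Collector 1 bids 4, Collector 2 bids 4 and Collector 3 bids 4.
Truthful bid 6: wins, pays 6, utility 6 - 6 = 0.
Bid 5 instead: wins, pays 5, utility 6 - 5 = 1.
Since 1 > 0, bidding 5 is strictly better here, so truthful bidding is not dominant.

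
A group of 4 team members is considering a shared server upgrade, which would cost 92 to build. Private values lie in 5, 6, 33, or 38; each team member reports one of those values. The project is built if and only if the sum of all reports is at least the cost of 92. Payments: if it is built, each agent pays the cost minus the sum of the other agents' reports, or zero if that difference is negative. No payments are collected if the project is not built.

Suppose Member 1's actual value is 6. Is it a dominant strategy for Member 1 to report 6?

Yes

Check each profile of the others' reports and compare truth against every alternative report.
Others report (33, 33, 33): truth gives 6, best alternative gives 6.
Others report (33, 33, 38): truth gives 6, best alternative gives 6.
Others report (33, 38, 33): truth gives 6, best alternative gives 6.
Others report (33, 38, 38): truth gives 6, best alternative gives 6.
Others report (38, 33, 33): truth gives 6, best alternative gives 6.
Others report (38, 33, 38): truth gives 6, best alternative gives 6.
(Remaining 58 profiles checked similarly; truth is weakly best in each.)
In every case the truthful report is at least as good as any alternative, so it is a dominant strategy.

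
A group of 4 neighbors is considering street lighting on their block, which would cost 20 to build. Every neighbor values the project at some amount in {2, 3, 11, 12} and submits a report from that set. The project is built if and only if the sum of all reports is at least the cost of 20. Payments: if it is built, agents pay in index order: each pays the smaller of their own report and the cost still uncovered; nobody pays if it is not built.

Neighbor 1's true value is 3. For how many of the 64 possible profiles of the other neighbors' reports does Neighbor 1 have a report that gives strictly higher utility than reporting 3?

35

Others report (2, 11, 11): truth gives 0; report 2 gives 1 > 0. Violating.
Others report (2, 11, 12): truth gives 0; report 2 gives 1 > 0. Violating.
Others report (2, 12, 11): truth gives 0; report 2 gives 1 > 0. Violating.
Others report (2, 12, 12): truth gives 0; report 2 gives 1 > 0. Violating.
Others report (2, 2, 2): truth gives 0; no alternative beats it.
Others report (2, 2, 3): truth gives 0; no alternative beats it.
(Checking all 64 profiles: 35 have a profitable deviation, 29 do not.)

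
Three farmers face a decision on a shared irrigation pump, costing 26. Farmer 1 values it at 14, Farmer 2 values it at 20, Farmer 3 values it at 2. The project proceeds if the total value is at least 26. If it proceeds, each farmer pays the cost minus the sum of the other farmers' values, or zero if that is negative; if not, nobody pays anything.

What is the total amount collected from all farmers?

Total value 36 ≥ cost 26, so it is built.
Farmer 1: others sum to 22; max(0, 26 - 22) = 4.
Farmer 2: others sum to 16; max(0, 26 - 16) = 10.
Farmer 3: others sum to 34; max(0, 26 - 34) = 0.
Total collected = 4 + 10 + 0 = 14.

14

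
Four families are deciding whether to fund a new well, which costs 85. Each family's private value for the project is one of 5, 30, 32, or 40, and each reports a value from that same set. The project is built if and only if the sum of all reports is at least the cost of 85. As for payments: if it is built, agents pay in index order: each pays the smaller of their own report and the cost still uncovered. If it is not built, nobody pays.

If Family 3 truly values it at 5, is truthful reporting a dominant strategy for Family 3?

Yes

Check each profile of the others' reports and compare truth against every alternative report.
Others report (5, 30, 30): truth gives 0, best alternative gives -25.
Others report (5, 30, 32): truth gives 0, best alternative gives -25.
Others report (5, 30, 40): truth gives 0, best alternative gives -25.
Others report (5, 32, 30): truth gives 0, best alternative gives -25.
Others report (5, 32, 32): truth gives 0, best alternative gives -25.
Others report (5, 32, 40): truth gives 0, best alternative gives -25.
(Remaining 58 profiles checked similarly; truth is weakly best in each.)
In every case the truthful report is at least as good as any alternative, so it is a dominant strategy.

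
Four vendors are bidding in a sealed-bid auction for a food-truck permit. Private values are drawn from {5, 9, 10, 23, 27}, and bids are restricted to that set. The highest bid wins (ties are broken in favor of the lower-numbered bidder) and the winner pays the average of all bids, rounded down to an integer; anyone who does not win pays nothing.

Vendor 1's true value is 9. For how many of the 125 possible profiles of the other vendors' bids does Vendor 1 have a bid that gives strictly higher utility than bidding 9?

Others bid (5, 5, 5): truth gives 3; bid 5 gives 4 > 3. Violating.
Others bid (5, 5, 10): truth gives 0; bid 10 gives 2 > 0. Violating.
Others bid (5, 9, 10): truth gives 0; bid 10 gives 1 > 0. Violating.
Others bid (5, 10, 5): truth gives 0; bid 10 gives 2 > 0. Violating.
Others bid (5, 5, 9): truth gives 2; no alternative beats it.
Others bid (5, 5, 23): truth gives 0; no alternative beats it.
(Checking all 125 profiles: 13 have a profitable deviation, 112 do not.)

13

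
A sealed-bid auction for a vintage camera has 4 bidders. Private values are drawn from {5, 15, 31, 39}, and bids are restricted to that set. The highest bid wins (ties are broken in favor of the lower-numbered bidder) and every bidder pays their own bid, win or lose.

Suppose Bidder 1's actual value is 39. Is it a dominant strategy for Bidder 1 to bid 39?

Consider the case where Bidder 2 bids 5, Bidder 3 bids 5 and Bidder 4 bids 5.
Truthful bid 39: wins, pays 39, utility 39 - 39 = 0.
Bid 5 instead: wins, pays 5, utility 39 - 5 = 34.
Since 34 > 0, bidding 5 is strictly better here, so truthful bidding is not dominant.

No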